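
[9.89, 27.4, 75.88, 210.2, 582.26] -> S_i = 9.89*2.77^i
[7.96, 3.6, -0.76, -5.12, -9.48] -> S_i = 7.96 + -4.36*i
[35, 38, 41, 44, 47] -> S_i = 35 + 3*i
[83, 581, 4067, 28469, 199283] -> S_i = 83*7^i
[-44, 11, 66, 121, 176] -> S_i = -44 + 55*i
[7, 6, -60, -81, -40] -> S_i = Random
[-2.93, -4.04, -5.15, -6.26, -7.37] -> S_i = -2.93 + -1.11*i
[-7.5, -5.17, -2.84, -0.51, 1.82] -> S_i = -7.50 + 2.33*i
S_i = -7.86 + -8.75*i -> [-7.86, -16.61, -25.36, -34.11, -42.86]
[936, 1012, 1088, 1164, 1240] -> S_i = 936 + 76*i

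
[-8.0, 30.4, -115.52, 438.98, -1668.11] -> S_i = -8.00*(-3.80)^i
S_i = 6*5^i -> [6, 30, 150, 750, 3750]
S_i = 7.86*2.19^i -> [7.86, 17.21, 37.7, 82.56, 180.8]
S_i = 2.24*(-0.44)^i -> [2.24, -0.99, 0.43, -0.19, 0.08]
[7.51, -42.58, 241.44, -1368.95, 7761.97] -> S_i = 7.51*(-5.67)^i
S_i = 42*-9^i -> [42, -378, 3402, -30618, 275562]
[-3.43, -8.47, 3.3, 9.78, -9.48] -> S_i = Random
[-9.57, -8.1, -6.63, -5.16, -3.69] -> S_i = -9.57 + 1.47*i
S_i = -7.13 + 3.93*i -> [-7.13, -3.2, 0.73, 4.66, 8.59]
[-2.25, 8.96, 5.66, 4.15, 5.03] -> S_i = Random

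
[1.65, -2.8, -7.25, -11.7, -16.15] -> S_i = 1.65 + -4.45*i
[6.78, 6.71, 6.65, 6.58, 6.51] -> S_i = 6.78*0.99^i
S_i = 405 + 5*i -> [405, 410, 415, 420, 425]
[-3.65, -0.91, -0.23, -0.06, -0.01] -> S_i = -3.65*0.25^i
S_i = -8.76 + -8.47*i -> [-8.76, -17.23, -25.7, -34.17, -42.64]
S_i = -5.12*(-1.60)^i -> [-5.12, 8.19, -13.11, 20.97, -33.55]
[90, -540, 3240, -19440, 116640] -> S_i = 90*-6^i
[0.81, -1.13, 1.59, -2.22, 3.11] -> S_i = 0.81*(-1.40)^i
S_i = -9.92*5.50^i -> [-9.92, -54.56, -300.08, -1650.44, -9077.42]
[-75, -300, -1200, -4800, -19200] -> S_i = -75*4^i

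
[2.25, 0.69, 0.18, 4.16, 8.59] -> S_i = Random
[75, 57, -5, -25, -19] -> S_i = Random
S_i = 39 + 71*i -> [39, 110, 181, 252, 323]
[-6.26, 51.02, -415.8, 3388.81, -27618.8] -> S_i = -6.26*(-8.15)^i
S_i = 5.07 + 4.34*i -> [5.07, 9.41, 13.75, 18.09, 22.43]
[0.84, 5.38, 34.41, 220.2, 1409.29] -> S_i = 0.84*6.40^i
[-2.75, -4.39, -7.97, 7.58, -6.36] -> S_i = Random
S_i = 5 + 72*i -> [5, 77, 149, 221, 293]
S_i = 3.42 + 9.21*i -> [3.42, 12.63, 21.84, 31.05, 40.26]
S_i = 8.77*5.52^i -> [8.77, 48.41, 267.23, 1475.08, 8142.47]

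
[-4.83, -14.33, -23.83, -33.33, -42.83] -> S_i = -4.83 + -9.50*i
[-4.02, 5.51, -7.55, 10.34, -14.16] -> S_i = -4.02*(-1.37)^i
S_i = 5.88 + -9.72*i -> [5.88, -3.84, -13.56, -23.28, -33.0]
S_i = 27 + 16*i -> [27, 43, 59, 75, 91]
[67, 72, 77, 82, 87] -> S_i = 67 + 5*i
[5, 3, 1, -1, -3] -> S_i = 5 + -2*i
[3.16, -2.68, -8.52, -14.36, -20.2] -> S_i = 3.16 + -5.84*i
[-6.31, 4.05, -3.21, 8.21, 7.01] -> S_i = Random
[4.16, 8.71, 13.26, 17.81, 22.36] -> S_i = 4.16 + 4.55*i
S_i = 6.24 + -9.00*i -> [6.24, -2.76, -11.76, -20.76, -29.76]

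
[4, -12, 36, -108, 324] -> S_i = 4*-3^i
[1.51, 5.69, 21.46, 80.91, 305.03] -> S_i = 1.51*3.77^i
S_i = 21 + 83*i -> [21, 104, 187, 270, 353]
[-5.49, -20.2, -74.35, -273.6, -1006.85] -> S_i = -5.49*3.68^i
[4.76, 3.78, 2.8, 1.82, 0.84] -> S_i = 4.76 + -0.98*i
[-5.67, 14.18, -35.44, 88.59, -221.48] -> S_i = -5.67*(-2.50)^i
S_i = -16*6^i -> [-16, -96, -576, -3456, -20736]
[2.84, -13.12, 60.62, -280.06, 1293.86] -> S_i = 2.84*(-4.62)^i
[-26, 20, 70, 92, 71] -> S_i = Random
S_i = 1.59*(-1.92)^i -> [1.59, -3.05, 5.86, -11.25, 21.61]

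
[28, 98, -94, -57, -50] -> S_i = Random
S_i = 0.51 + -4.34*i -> [0.51, -3.83, -8.17, -12.51, -16.85]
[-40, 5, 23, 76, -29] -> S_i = Random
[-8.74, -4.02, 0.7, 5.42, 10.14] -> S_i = -8.74 + 4.72*i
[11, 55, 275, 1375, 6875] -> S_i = 11*5^i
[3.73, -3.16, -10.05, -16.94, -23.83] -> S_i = 3.73 + -6.89*i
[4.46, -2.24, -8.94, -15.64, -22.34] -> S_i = 4.46 + -6.70*i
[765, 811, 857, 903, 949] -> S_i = 765 + 46*i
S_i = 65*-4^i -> [65, -260, 1040, -4160, 16640]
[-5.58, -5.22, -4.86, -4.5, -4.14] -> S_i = -5.58 + 0.36*i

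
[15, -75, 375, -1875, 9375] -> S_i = 15*-5^i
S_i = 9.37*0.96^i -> [9.37, 9.0, 8.64, 8.29, 7.96]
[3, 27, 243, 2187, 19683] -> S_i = 3*9^i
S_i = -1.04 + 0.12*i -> [-1.04, -0.92, -0.8, -0.68, -0.56]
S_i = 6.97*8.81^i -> [6.97, 61.41, 540.98, 4766.07, 41989.09]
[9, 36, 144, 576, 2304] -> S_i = 9*4^i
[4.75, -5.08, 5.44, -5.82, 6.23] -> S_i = 4.75*(-1.07)^i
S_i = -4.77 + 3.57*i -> [-4.77, -1.2, 2.37, 5.94, 9.51]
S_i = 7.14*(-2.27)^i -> [7.14, -16.21, 36.79, -83.52, 189.58]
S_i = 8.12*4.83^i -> [8.12, 39.22, 189.43, 914.95, 4419.21]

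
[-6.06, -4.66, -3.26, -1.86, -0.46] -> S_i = -6.06 + 1.40*i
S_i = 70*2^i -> [70, 140, 280, 560, 1120]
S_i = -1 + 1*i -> [-1, 0, 1, 2, 3]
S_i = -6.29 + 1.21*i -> [-6.29, -5.08, -3.87, -2.66, -1.45]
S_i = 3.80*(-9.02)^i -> [3.8, -34.28, 309.17, -2788.71, 25154.16]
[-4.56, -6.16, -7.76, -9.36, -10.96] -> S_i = -4.56 + -1.60*i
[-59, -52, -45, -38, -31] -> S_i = -59 + 7*i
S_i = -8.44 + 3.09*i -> [-8.44, -5.35, -2.26, 0.83, 3.92]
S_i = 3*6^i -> [3, 18, 108, 648, 3888]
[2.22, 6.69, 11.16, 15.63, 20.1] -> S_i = 2.22 + 4.47*i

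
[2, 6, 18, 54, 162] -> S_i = 2*3^i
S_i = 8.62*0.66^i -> [8.62, 5.69, 3.75, 2.48, 1.64]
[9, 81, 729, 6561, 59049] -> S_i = 9*9^i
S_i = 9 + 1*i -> [9, 10, 11, 12, 13]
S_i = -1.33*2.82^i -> [-1.33, -3.75, -10.58, -29.83, -84.11]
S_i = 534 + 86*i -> [534, 620, 706, 792, 878]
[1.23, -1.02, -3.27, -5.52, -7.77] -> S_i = 1.23 + -2.25*i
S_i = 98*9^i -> [98, 882, 7938, 71442, 642978]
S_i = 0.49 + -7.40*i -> [0.49, -6.91, -14.31, -21.71, -29.11]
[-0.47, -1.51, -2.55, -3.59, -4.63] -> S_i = -0.47 + -1.04*i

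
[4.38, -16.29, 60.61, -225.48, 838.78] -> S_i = 4.38*(-3.72)^i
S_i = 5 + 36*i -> [5, 41, 77, 113, 149]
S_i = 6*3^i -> [6, 18, 54, 162, 486]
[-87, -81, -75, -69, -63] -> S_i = -87 + 6*i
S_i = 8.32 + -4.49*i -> [8.32, 3.83, -0.66, -5.15, -9.64]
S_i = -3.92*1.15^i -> [-3.92, -4.51, -5.18, -5.96, -6.86]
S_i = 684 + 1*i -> [684, 685, 686, 687, 688]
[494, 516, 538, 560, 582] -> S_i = 494 + 22*i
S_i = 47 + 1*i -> [47, 48, 49, 50, 51]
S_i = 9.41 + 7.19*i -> [9.41, 16.6, 23.79, 30.98, 38.17]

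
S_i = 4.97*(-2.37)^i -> [4.97, -11.78, 27.92, -66.16, 156.8]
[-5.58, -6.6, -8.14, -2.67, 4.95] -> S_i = Random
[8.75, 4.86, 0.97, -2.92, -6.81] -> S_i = 8.75 + -3.89*i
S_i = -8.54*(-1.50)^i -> [-8.54, 12.81, -19.21, 28.82, -43.23]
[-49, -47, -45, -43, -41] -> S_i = -49 + 2*i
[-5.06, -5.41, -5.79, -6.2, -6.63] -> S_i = -5.06*1.07^i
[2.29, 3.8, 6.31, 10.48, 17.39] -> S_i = 2.29*1.66^i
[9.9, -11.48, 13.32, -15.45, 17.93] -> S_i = 9.90*(-1.16)^i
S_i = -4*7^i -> [-4, -28, -196, -1372, -9604]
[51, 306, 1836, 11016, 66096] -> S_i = 51*6^i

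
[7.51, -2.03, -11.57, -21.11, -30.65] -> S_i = 7.51 + -9.54*i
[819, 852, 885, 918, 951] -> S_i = 819 + 33*i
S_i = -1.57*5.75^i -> [-1.57, -9.03, -51.91, -298.47, -1716.21]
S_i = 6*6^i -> [6, 36, 216, 1296, 7776]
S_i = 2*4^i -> [2, 8, 32, 128, 512]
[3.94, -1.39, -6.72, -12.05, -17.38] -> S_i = 3.94 + -5.33*i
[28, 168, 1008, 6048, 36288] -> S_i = 28*6^i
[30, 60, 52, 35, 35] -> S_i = Random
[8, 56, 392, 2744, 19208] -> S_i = 8*7^i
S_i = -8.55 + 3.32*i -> [-8.55, -5.23, -1.91, 1.41, 4.73]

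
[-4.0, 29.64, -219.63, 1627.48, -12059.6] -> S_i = -4.00*(-7.41)^i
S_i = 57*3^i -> [57, 171, 513, 1539, 4617]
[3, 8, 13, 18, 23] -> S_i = 3 + 5*i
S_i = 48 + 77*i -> [48, 125, 202, 279, 356]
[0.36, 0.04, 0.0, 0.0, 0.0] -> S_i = 0.36*0.11^i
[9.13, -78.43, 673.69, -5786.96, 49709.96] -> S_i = 9.13*(-8.59)^i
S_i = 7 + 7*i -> [7, 14, 21, 28, 35]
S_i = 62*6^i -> [62, 372, 2232, 13392, 80352]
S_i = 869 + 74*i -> [869, 943, 1017, 1091, 1165]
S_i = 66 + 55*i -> [66, 121, 176, 231, 286]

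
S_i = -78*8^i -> [-78, -624, -4992, -39936, -319488]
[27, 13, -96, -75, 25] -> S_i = Random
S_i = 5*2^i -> [5, 10, 20, 40, 80]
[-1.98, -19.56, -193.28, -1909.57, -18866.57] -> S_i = -1.98*9.88^i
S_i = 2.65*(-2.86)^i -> [2.65, -7.58, 21.68, -61.99, 177.3]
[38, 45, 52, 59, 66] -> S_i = 38 + 7*i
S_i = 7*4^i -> [7, 28, 112, 448, 1792]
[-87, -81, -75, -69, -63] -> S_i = -87 + 6*i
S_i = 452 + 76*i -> [452, 528, 604, 680, 756]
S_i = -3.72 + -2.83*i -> [-3.72, -6.55, -9.38, -12.21, -15.04]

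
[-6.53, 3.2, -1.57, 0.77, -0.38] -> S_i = -6.53*(-0.49)^i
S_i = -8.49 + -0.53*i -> [-8.49, -9.02, -9.55, -10.08, -10.61]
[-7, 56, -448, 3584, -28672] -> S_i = -7*-8^i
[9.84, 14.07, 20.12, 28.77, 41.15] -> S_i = 9.84*1.43^i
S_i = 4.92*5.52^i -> [4.92, 27.16, 149.91, 827.53, 4567.95]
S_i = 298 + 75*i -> [298, 373, 448, 523, 598]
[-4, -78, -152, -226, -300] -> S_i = -4 + -74*i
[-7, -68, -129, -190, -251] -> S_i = -7 + -61*i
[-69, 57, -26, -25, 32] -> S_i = Random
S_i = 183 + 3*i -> [183, 186, 189, 192, 195]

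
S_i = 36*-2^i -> [36, -72, 144, -288, 576]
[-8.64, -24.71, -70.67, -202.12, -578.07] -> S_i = -8.64*2.86^i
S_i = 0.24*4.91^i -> [0.24, 1.18, 5.79, 28.41, 139.49]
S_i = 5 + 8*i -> [5, 13, 21, 29, 37]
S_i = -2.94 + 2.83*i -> [-2.94, -0.11, 2.72, 5.55, 8.38]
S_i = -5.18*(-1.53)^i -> [-5.18, 7.93, -12.13, 18.55, -28.39]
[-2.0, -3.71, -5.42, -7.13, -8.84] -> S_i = -2.00 + -1.71*i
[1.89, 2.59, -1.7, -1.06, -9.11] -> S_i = Random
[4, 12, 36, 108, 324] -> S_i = 4*3^i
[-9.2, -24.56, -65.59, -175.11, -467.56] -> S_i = -9.20*2.67^i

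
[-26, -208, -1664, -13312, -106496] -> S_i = -26*8^i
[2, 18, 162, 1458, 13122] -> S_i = 2*9^i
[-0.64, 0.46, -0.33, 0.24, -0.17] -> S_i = -0.64*(-0.72)^i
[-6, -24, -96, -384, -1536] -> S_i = -6*4^i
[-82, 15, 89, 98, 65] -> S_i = Random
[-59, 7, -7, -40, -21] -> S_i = Random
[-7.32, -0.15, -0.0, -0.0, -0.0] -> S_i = -7.32*0.02^i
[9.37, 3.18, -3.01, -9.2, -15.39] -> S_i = 9.37 + -6.19*i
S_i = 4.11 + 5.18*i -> [4.11, 9.29, 14.47, 19.65, 24.83]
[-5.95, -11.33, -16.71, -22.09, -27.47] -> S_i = -5.95 + -5.38*i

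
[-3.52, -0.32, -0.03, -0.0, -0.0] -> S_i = -3.52*0.09^i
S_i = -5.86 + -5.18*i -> [-5.86, -11.04, -16.22, -21.4, -26.58]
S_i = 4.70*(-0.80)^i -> [4.7, -3.76, 3.01, -2.41, 1.93]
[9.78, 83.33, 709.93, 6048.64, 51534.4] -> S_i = 9.78*8.52^i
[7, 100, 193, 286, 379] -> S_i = 7 + 93*i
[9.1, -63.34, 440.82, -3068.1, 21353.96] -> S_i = 9.10*(-6.96)^i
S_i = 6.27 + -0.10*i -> [6.27, 6.17, 6.07, 5.97, 5.87]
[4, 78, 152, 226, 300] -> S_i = 4 + 74*i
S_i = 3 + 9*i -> [3, 12, 21, 30, 39]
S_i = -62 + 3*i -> [-62, -59, -56, -53, -50]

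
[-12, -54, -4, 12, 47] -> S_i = Random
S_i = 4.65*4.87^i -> [4.65, 22.65, 110.28, 537.08, 2615.58]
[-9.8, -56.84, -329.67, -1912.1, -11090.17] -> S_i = -9.80*5.80^i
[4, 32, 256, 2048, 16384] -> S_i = 4*8^i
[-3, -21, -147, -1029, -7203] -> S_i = -3*7^i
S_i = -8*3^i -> [-8, -24, -72, -216, -648]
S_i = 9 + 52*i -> [9, 61, 113, 165, 217]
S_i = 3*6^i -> [3, 18, 108, 648, 3888]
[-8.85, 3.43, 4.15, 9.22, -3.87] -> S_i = Random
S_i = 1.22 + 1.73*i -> [1.22, 2.95, 4.68, 6.41, 8.14]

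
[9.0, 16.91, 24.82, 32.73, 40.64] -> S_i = 9.00 + 7.91*i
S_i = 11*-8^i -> [11, -88, 704, -5632, 45056]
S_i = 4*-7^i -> [4, -28, 196, -1372, 9604]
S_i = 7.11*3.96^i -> [7.11, 28.16, 111.5, 441.52, 1748.44]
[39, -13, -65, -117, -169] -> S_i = 39 + -52*i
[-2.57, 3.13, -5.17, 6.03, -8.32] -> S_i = Random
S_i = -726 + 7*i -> [-726, -719, -712, -705, -698]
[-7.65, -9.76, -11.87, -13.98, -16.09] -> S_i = -7.65 + -2.11*i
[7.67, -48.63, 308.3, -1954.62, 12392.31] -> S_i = 7.67*(-6.34)^i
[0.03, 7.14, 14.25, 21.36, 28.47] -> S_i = 0.03 + 7.11*i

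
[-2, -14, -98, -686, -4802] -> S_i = -2*7^i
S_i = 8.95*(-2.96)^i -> [8.95, -26.49, 78.42, -232.11, 687.05]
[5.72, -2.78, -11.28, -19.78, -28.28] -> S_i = 5.72 + -8.50*i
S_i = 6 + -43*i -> [6, -37, -80, -123, -166]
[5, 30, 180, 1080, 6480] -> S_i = 5*6^i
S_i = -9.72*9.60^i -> [-9.72, -93.31, -895.8, -8599.63, -82556.49]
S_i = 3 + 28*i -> [3, 31, 59, 87, 115]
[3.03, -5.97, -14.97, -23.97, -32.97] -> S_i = 3.03 + -9.00*i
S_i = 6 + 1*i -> [6, 7, 8, 9, 10]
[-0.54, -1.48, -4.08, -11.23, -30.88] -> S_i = -0.54*2.75^i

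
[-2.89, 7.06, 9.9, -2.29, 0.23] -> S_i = Random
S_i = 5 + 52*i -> [5, 57, 109, 161, 213]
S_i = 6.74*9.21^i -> [6.74, 62.08, 571.71, 5265.49, 48495.16]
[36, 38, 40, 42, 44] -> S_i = 36 + 2*i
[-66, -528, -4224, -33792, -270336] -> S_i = -66*8^i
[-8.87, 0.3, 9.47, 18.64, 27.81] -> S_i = -8.87 + 9.17*i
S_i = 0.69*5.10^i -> [0.69, 3.52, 17.95, 91.53, 466.8]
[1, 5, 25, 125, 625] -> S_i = 1*5^i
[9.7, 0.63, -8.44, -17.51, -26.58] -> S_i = 9.70 + -9.07*i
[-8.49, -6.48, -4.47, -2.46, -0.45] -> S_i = -8.49 + 2.01*i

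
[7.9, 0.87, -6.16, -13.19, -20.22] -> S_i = 7.90 + -7.03*i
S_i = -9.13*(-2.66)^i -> [-9.13, 24.29, -64.6, 171.84, -457.09]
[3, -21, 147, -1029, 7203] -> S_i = 3*-7^i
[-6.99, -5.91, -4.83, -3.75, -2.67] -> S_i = -6.99 + 1.08*i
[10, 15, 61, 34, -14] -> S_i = Random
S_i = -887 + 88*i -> [-887, -799, -711, -623, -535]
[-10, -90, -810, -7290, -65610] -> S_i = -10*9^i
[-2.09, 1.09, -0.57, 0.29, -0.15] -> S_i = -2.09*(-0.52)^i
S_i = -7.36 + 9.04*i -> [-7.36, 1.68, 10.72, 19.76, 28.8]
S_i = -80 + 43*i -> [-80, -37, 6, 49, 92]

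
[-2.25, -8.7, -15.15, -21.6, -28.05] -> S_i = -2.25 + -6.45*i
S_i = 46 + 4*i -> [46, 50, 54, 58, 62]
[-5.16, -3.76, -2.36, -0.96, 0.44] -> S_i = -5.16 + 1.40*i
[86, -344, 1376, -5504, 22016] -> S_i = 86*-4^i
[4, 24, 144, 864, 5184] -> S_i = 4*6^i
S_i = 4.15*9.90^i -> [4.15, 41.09, 406.74, 4026.74, 39864.73]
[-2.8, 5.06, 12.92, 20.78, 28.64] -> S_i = -2.80 + 7.86*i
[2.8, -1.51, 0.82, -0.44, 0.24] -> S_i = 2.80*(-0.54)^i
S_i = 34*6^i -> [34, 204, 1224, 7344, 44064]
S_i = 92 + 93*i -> [92, 185, 278, 371, 464]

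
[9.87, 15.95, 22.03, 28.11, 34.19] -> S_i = 9.87 + 6.08*i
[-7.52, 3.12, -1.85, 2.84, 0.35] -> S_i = Random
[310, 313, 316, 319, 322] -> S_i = 310 + 3*i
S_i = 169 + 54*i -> [169, 223, 277, 331, 385]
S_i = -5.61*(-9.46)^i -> [-5.61, 53.07, -502.05, 4749.37, -44929.07]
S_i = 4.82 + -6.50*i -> [4.82, -1.68, -8.18, -14.68, -21.18]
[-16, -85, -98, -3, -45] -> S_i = Random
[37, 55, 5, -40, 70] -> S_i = Random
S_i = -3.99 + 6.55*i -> [-3.99, 2.56, 9.11, 15.66, 22.21]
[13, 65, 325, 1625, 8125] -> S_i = 13*5^i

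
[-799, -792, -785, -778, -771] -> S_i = -799 + 7*i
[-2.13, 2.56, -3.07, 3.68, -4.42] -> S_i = -2.13*(-1.20)^i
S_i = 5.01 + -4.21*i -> [5.01, 0.8, -3.41, -7.62, -11.83]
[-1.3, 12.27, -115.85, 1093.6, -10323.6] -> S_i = -1.30*(-9.44)^i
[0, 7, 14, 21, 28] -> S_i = 0 + 7*i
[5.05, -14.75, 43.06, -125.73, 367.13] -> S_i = 5.05*(-2.92)^i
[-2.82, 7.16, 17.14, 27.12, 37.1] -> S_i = -2.82 + 9.98*i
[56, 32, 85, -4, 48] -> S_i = Random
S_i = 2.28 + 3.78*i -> [2.28, 6.06, 9.84, 13.62, 17.4]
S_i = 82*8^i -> [82, 656, 5248, 41984, 335872]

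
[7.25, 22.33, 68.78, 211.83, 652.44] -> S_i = 7.25*3.08^i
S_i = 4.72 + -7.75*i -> [4.72, -3.03, -10.78, -18.53, -26.28]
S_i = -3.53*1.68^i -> [-3.53, -5.93, -9.96, -16.74, -28.12]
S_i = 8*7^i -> [8, 56, 392, 2744, 19208]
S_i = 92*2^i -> [92, 184, 368, 736, 1472]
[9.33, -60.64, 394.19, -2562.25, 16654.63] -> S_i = 9.33*(-6.50)^i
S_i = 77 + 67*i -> [77, 144, 211, 278, 345]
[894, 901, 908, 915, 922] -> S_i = 894 + 7*i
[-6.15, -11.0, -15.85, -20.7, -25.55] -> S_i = -6.15 + -4.85*i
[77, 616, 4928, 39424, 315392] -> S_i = 77*8^i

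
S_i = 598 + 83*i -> [598, 681, 764, 847, 930]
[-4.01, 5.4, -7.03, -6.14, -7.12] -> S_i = Random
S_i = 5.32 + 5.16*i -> [5.32, 10.48, 15.64, 20.8, 25.96]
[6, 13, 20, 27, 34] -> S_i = 6 + 7*i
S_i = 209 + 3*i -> [209, 212, 215, 218, 221]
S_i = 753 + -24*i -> [753, 729, 705, 681, 657]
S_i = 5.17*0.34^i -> [5.17, 1.76, 0.6, 0.2, 0.07]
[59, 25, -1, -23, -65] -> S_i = Random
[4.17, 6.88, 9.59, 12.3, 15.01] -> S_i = 4.17 + 2.71*i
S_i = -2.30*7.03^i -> [-2.3, -16.17, -113.67, -799.09, -5617.58]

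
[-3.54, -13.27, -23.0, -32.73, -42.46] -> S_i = -3.54 + -9.73*i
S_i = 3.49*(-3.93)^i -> [3.49, -13.72, 53.9, -211.84, 832.52]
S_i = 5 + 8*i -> [5, 13, 21, 29, 37]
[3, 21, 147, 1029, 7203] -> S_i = 3*7^i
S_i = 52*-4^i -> [52, -208, 832, -3328, 13312]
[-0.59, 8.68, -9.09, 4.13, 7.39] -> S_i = Random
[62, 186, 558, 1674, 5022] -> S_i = 62*3^i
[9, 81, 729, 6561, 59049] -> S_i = 9*9^i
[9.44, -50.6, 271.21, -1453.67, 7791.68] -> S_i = 9.44*(-5.36)^i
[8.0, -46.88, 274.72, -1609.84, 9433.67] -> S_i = 8.00*(-5.86)^i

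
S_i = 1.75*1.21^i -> [1.75, 2.12, 2.56, 3.1, 3.75]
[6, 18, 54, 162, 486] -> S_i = 6*3^i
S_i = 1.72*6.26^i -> [1.72, 10.77, 67.4, 421.94, 2641.35]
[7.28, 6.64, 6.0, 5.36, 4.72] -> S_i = 7.28 + -0.64*i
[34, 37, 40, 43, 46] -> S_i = 34 + 3*i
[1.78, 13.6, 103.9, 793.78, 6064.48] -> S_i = 1.78*7.64^i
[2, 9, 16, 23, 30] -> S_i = 2 + 7*i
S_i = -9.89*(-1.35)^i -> [-9.89, 13.35, -18.02, 24.33, -32.85]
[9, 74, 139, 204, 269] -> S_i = 9 + 65*i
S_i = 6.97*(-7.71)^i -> [6.97, -53.74, 414.33, -3194.45, 24629.2]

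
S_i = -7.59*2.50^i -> [-7.59, -18.98, -47.44, -118.59, -296.48]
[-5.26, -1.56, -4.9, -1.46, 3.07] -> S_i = Random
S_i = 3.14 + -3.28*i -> [3.14, -0.14, -3.42, -6.7, -9.98]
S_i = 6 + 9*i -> [6, 15, 24, 33, 42]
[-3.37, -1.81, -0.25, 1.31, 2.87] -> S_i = -3.37 + 1.56*i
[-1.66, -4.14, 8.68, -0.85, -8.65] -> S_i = Random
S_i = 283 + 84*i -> [283, 367, 451, 535, 619]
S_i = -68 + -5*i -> [-68, -73, -78, -83, -88]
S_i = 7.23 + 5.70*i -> [7.23, 12.93, 18.63, 24.33, 30.03]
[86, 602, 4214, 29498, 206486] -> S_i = 86*7^i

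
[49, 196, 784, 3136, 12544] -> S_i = 49*4^i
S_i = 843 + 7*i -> [843, 850, 857, 864, 871]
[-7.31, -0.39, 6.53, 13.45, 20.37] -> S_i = -7.31 + 6.92*i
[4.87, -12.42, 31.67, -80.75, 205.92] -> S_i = 4.87*(-2.55)^i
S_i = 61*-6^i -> [61, -366, 2196, -13176, 79056]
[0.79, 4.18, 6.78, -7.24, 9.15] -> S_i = Random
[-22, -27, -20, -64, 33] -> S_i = Random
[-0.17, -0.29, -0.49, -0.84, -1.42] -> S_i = -0.17*1.70^i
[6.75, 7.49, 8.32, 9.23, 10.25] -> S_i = 6.75*1.11^i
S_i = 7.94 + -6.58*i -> [7.94, 1.36, -5.22, -11.8, -18.38]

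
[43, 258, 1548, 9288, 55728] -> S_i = 43*6^i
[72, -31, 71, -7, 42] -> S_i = Random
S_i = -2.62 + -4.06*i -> [-2.62, -6.68, -10.74, -14.8, -18.86]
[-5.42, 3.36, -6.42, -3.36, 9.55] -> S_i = Random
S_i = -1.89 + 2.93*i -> [-1.89, 1.04, 3.97, 6.9, 9.83]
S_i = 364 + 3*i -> [364, 367, 370, 373, 376]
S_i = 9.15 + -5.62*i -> [9.15, 3.53, -2.09, -7.71, -13.33]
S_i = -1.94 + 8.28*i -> [-1.94, 6.34, 14.62, 22.9, 31.18]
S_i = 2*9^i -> [2, 18, 162, 1458, 13122]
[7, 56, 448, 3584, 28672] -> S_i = 7*8^i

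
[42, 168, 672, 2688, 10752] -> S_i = 42*4^i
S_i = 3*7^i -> [3, 21, 147, 1029, 7203]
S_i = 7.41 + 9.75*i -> [7.41, 17.16, 26.91, 36.66, 46.41]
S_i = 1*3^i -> [1, 3, 9, 27, 81]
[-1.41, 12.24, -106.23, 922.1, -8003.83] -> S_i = -1.41*(-8.68)^i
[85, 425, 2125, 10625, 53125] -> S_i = 85*5^i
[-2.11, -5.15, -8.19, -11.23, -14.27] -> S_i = -2.11 + -3.04*i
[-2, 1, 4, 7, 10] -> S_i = -2 + 3*i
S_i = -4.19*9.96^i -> [-4.19, -41.73, -415.65, -4139.92, -41233.61]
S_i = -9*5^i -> [-9, -45, -225, -1125, -5625]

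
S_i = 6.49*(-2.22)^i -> [6.49, -14.41, 31.99, -71.01, 157.64]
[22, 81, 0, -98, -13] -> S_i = Random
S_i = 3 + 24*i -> [3, 27, 51, 75, 99]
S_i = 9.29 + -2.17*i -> [9.29, 7.12, 4.95, 2.78, 0.61]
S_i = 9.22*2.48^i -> [9.22, 22.87, 56.71, 140.63, 348.77]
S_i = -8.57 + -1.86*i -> [-8.57, -10.43, -12.29, -14.15, -16.01]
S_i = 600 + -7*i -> [600, 593, 586, 579, 572]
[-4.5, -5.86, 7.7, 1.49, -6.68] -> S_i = Random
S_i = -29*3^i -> [-29, -87, -261, -783, -2349]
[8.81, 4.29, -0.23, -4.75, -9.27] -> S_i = 8.81 + -4.52*i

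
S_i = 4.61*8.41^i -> [4.61, 38.77, 326.06, 2742.14, 23061.36]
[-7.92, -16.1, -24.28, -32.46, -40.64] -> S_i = -7.92 + -8.18*i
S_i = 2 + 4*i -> [2, 6, 10, 14, 18]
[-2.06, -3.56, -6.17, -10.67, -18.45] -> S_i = -2.06*1.73^i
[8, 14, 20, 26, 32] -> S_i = 8 + 6*i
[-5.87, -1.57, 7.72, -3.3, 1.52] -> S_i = Random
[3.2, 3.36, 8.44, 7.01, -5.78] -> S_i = Random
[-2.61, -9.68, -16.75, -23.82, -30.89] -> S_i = -2.61 + -7.07*i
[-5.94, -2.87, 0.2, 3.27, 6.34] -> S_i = -5.94 + 3.07*i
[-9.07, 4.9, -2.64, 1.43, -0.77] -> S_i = -9.07*(-0.54)^i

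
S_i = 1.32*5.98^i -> [1.32, 7.89, 47.2, 282.28, 1688.02]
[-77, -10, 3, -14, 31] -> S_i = Random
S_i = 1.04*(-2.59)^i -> [1.04, -2.69, 6.98, -18.07, 46.8]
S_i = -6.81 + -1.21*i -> [-6.81, -8.02, -9.23, -10.44, -11.65]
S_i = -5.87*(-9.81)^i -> [-5.87, 57.58, -564.91, 5541.73, -54364.34]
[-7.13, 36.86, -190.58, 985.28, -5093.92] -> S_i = -7.13*(-5.17)^i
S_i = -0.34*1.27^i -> [-0.34, -0.43, -0.55, -0.7, -0.88]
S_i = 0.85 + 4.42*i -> [0.85, 5.27, 9.69, 14.11, 18.53]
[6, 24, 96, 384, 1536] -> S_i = 6*4^i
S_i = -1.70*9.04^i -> [-1.7, -15.37, -138.93, -1255.9, -11353.31]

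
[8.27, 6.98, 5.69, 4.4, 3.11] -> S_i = 8.27 + -1.29*i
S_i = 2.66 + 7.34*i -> [2.66, 10.0, 17.34, 24.68, 32.02]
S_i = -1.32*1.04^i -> [-1.32, -1.37, -1.43, -1.48, -1.54]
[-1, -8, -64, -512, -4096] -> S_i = -1*8^i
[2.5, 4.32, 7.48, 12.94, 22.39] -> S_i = 2.50*1.73^i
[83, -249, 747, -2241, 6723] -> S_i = 83*-3^i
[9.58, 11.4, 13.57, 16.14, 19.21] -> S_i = 9.58*1.19^i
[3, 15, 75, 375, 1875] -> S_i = 3*5^i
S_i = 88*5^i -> [88, 440, 2200, 11000, 55000]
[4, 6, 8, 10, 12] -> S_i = 4 + 2*i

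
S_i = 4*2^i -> [4, 8, 16, 32, 64]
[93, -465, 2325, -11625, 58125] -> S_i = 93*-5^i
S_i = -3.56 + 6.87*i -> [-3.56, 3.31, 10.18, 17.05, 23.92]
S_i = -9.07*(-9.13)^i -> [-9.07, 82.81, -756.05, 6902.71, -63021.74]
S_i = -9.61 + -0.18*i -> [-9.61, -9.79, -9.97, -10.15, -10.33]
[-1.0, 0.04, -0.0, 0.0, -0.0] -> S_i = -1.00*(-0.04)^i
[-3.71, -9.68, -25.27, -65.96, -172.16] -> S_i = -3.71*2.61^i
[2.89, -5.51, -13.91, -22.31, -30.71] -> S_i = 2.89 + -8.40*i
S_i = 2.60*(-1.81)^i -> [2.6, -4.71, 8.52, -15.42, 27.91]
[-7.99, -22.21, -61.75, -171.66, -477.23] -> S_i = -7.99*2.78^i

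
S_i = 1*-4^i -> [1, -4, 16, -64, 256]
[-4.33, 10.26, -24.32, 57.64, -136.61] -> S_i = -4.33*(-2.37)^i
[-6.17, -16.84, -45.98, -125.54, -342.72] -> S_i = -6.17*2.73^i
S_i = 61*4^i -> [61, 244, 976, 3904, 15616]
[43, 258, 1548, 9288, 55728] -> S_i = 43*6^i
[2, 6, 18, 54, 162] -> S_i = 2*3^i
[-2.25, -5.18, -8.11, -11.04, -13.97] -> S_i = -2.25 + -2.93*i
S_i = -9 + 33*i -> [-9, 24, 57, 90, 123]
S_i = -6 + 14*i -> [-6, 8, 22, 36, 50]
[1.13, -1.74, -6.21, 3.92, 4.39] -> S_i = Random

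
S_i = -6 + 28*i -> [-6, 22, 50, 78, 106]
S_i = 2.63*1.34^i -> [2.63, 3.52, 4.72, 6.33, 8.48]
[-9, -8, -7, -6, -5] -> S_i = -9 + 1*i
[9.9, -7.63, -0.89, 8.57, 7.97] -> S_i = Random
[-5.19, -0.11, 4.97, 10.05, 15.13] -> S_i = -5.19 + 5.08*i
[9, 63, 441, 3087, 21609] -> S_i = 9*7^i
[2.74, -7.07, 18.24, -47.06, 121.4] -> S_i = 2.74*(-2.58)^i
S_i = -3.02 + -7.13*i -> [-3.02, -10.15, -17.28, -24.41, -31.54]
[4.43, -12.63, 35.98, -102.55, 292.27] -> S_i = 4.43*(-2.85)^i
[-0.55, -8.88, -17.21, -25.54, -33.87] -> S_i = -0.55 + -8.33*i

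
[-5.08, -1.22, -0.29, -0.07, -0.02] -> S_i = -5.08*0.24^i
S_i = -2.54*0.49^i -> [-2.54, -1.24, -0.61, -0.3, -0.15]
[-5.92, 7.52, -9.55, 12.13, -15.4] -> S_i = -5.92*(-1.27)^i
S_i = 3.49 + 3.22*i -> [3.49, 6.71, 9.93, 13.15, 16.37]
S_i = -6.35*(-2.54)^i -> [-6.35, 16.13, -40.97, 104.06, -264.31]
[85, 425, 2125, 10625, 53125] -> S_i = 85*5^i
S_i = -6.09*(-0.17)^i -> [-6.09, 1.04, -0.18, 0.03, -0.01]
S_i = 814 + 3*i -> [814, 817, 820, 823, 826]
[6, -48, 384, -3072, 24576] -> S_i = 6*-8^i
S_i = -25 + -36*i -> [-25, -61, -97, -133, -169]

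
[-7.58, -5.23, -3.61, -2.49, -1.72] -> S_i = -7.58*0.69^i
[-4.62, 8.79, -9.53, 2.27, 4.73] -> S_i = Random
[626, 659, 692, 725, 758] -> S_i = 626 + 33*i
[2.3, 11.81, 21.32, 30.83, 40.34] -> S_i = 2.30 + 9.51*i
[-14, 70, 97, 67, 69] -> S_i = Random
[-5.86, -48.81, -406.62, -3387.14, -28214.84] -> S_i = -5.86*8.33^i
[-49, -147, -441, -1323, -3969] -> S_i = -49*3^i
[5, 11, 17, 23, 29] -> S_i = 5 + 6*i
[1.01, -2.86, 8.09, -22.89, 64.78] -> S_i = 1.01*(-2.83)^i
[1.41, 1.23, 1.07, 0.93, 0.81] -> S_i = 1.41*0.87^i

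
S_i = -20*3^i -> [-20, -60, -180, -540, -1620]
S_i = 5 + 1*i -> [5, 6, 7, 8, 9]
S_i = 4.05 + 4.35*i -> [4.05, 8.4, 12.75, 17.1, 21.45]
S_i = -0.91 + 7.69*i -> [-0.91, 6.78, 14.47, 22.16, 29.85]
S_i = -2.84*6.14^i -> [-2.84, -17.44, -107.07, -657.39, -4036.38]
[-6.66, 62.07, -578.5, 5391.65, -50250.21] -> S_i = -6.66*(-9.32)^i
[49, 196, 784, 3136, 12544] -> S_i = 49*4^i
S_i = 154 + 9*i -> [154, 163, 172, 181, 190]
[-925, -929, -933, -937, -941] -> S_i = -925 + -4*i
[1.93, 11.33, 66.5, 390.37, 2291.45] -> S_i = 1.93*5.87^i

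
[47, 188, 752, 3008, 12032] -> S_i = 47*4^i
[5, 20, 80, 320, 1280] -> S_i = 5*4^i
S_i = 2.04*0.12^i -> [2.04, 0.24, 0.03, 0.0, 0.0]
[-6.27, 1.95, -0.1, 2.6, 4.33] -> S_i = Random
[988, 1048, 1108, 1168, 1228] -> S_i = 988 + 60*i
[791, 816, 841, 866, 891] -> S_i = 791 + 25*i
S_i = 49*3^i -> [49, 147, 441, 1323, 3969]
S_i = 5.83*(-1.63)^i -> [5.83, -9.5, 15.49, -25.25, 41.15]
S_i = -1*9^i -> [-1, -9, -81, -729, -6561]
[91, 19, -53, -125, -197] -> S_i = 91 + -72*i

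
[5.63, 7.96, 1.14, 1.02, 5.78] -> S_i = Random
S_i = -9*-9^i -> [-9, 81, -729, 6561, -59049]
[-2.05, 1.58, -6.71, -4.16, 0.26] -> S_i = Random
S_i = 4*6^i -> [4, 24, 144, 864, 5184]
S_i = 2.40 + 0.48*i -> [2.4, 2.88, 3.36, 3.84, 4.32]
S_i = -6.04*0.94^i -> [-6.04, -5.68, -5.34, -5.02, -4.72]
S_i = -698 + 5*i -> [-698, -693, -688, -683, -678]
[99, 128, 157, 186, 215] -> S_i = 99 + 29*i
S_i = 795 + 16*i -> [795, 811, 827, 843, 859]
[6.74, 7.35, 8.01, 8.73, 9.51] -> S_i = 6.74*1.09^i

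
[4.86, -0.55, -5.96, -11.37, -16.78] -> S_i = 4.86 + -5.41*i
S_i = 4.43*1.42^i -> [4.43, 6.29, 8.93, 12.68, 18.01]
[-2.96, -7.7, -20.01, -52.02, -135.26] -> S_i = -2.96*2.60^i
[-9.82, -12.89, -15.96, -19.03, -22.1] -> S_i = -9.82 + -3.07*i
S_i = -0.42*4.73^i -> [-0.42, -1.99, -9.4, -44.45, -210.23]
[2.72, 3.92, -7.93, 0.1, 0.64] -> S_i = Random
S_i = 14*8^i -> [14, 112, 896, 7168, 57344]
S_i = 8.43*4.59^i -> [8.43, 38.69, 177.6, 815.2, 3741.78]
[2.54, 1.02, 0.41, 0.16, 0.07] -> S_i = 2.54*0.40^i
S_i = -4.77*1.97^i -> [-4.77, -9.4, -18.51, -36.47, -71.84]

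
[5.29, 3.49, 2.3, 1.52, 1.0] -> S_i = 5.29*0.66^i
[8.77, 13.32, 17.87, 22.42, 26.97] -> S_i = 8.77 + 4.55*i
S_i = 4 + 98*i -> [4, 102, 200, 298, 396]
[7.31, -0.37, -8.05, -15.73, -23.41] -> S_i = 7.31 + -7.68*i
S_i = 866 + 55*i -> [866, 921, 976, 1031, 1086]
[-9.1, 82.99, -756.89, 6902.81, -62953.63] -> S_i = -9.10*(-9.12)^i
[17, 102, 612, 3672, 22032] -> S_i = 17*6^i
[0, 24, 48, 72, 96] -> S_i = 0 + 24*i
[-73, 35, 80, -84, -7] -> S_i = Random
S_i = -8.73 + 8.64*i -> [-8.73, -0.09, 8.55, 17.19, 25.83]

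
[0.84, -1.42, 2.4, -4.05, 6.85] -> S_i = 0.84*(-1.69)^i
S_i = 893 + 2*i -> [893, 895, 897, 899, 901]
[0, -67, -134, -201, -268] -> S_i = 0 + -67*i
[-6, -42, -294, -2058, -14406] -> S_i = -6*7^i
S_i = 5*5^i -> [5, 25, 125, 625, 3125]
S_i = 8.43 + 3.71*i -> [8.43, 12.14, 15.85, 19.56, 23.27]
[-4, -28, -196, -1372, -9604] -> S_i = -4*7^i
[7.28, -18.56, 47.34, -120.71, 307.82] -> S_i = 7.28*(-2.55)^i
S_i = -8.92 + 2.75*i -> [-8.92, -6.17, -3.42, -0.67, 2.08]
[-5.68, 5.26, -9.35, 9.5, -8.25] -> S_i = Random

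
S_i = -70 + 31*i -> [-70, -39, -8, 23, 54]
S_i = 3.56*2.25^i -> [3.56, 8.01, 18.02, 40.55, 91.24]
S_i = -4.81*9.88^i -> [-4.81, -47.52, -469.53, -4638.91, -45832.43]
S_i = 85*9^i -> [85, 765, 6885, 61965, 557685]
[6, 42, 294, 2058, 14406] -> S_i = 6*7^i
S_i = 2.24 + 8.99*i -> [2.24, 11.23, 20.22, 29.21, 38.2]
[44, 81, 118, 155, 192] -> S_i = 44 + 37*i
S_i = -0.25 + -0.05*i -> [-0.25, -0.3, -0.35, -0.4, -0.45]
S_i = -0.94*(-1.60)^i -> [-0.94, 1.5, -2.41, 3.85, -6.16]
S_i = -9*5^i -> [-9, -45, -225, -1125, -5625]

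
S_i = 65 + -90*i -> [65, -25, -115, -205, -295]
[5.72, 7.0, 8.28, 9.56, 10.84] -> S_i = 5.72 + 1.28*i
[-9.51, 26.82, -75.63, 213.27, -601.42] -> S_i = -9.51*(-2.82)^i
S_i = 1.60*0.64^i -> [1.6, 1.02, 0.66, 0.42, 0.27]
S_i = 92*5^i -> [92, 460, 2300, 11500, 57500]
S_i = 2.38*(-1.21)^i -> [2.38, -2.88, 3.48, -4.22, 5.1]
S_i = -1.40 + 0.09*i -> [-1.4, -1.31, -1.22, -1.13, -1.04]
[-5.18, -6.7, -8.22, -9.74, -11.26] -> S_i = -5.18 + -1.52*i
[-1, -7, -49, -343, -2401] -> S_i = -1*7^i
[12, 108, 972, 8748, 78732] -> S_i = 12*9^i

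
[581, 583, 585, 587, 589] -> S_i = 581 + 2*i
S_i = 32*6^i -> [32, 192, 1152, 6912, 41472]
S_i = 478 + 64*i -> [478, 542, 606, 670, 734]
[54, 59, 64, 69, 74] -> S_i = 54 + 5*i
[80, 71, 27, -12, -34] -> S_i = Random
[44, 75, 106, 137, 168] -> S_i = 44 + 31*i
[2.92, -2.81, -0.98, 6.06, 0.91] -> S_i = Random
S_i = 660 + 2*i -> [660, 662, 664, 666, 668]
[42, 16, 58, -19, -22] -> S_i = Random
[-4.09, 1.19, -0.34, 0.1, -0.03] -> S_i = -4.09*(-0.29)^i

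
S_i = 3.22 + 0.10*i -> [3.22, 3.32, 3.42, 3.52, 3.62]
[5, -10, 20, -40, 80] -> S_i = 5*-2^i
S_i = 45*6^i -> [45, 270, 1620, 9720, 58320]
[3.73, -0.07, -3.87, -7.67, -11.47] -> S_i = 3.73 + -3.80*i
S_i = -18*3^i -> [-18, -54, -162, -486, -1458]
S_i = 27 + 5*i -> [27, 32, 37, 42, 47]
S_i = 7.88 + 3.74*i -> [7.88, 11.62, 15.36, 19.1, 22.84]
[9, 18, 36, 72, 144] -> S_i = 9*2^i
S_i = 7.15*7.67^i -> [7.15, 54.84, 420.63, 3226.21, 24745.0]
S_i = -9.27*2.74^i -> [-9.27, -25.4, -69.6, -190.69, -522.49]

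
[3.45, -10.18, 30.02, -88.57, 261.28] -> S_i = 3.45*(-2.95)^i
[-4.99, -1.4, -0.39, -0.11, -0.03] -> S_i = -4.99*0.28^i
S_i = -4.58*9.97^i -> [-4.58, -45.66, -455.26, -4538.9, -45252.87]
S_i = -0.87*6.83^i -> [-0.87, -5.94, -40.58, -277.19, -1893.22]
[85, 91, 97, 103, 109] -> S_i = 85 + 6*i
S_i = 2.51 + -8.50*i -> [2.51, -5.99, -14.49, -22.99, -31.49]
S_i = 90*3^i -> [90, 270, 810, 2430, 7290]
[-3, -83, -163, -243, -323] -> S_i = -3 + -80*i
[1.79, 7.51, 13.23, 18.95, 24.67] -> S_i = 1.79 + 5.72*i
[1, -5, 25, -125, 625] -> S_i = 1*-5^i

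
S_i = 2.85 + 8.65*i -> [2.85, 11.5, 20.15, 28.8, 37.45]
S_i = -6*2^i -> [-6, -12, -24, -48, -96]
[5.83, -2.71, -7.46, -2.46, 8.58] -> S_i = Random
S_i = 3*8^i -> [3, 24, 192, 1536, 12288]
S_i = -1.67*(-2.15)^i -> [-1.67, 3.59, -7.72, 16.6, -35.68]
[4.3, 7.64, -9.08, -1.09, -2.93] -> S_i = Random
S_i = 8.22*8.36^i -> [8.22, 68.72, 574.49, 4802.76, 40151.05]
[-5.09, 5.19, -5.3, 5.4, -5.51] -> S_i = -5.09*(-1.02)^i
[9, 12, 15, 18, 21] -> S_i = 9 + 3*i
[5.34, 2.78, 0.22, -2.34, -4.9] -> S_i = 5.34 + -2.56*i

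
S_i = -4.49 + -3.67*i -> [-4.49, -8.16, -11.83, -15.5, -19.17]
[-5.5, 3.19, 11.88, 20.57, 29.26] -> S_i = -5.50 + 8.69*i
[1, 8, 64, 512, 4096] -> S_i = 1*8^i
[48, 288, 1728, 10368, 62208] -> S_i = 48*6^i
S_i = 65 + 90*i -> [65, 155, 245, 335, 425]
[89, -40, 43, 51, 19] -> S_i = Random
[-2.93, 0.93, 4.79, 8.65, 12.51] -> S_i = -2.93 + 3.86*i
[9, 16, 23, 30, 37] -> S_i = 9 + 7*i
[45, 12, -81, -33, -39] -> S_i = Random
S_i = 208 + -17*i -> [208, 191, 174, 157, 140]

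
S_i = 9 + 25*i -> [9, 34, 59, 84, 109]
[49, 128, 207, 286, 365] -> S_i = 49 + 79*i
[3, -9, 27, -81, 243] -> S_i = 3*-3^i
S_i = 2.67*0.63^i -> [2.67, 1.68, 1.06, 0.67, 0.42]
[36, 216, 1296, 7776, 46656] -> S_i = 36*6^i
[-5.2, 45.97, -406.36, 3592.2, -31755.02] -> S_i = -5.20*(-8.84)^i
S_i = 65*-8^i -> [65, -520, 4160, -33280, 266240]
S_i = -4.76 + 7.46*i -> [-4.76, 2.7, 10.16, 17.62, 25.08]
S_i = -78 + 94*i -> [-78, 16, 110, 204, 298]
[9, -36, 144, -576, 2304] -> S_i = 9*-4^i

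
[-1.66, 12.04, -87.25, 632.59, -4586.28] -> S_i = -1.66*(-7.25)^i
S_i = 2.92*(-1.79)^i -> [2.92, -5.23, 9.36, -16.75, 29.98]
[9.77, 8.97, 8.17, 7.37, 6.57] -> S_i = 9.77 + -0.80*i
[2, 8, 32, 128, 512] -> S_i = 2*4^i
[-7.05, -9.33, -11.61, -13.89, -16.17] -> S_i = -7.05 + -2.28*i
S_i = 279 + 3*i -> [279, 282, 285, 288, 291]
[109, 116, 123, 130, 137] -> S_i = 109 + 7*i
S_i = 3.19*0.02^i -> [3.19, 0.06, 0.0, 0.0, 0.0]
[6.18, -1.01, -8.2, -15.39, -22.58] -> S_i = 6.18 + -7.19*i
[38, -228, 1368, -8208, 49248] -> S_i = 38*-6^i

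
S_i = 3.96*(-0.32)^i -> [3.96, -1.27, 0.41, -0.13, 0.04]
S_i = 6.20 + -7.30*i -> [6.2, -1.1, -8.4, -15.7, -23.0]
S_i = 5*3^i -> [5, 15, 45, 135, 405]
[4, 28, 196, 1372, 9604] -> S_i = 4*7^i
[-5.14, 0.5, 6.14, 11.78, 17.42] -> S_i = -5.14 + 5.64*i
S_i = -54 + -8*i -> [-54, -62, -70, -78, -86]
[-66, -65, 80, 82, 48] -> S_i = Random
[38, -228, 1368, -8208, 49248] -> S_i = 38*-6^i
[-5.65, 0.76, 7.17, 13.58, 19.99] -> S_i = -5.65 + 6.41*i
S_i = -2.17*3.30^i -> [-2.17, -7.16, -23.63, -77.98, -257.34]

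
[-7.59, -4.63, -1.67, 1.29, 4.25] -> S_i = -7.59 + 2.96*i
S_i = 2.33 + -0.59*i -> [2.33, 1.74, 1.15, 0.56, -0.03]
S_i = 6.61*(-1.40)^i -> [6.61, -9.25, 12.96, -18.14, 25.39]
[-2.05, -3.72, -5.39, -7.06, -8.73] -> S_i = -2.05 + -1.67*i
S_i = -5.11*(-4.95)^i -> [-5.11, 25.29, -125.21, 619.78, -3067.9]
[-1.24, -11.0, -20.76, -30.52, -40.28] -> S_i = -1.24 + -9.76*i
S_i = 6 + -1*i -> [6, 5, 4, 3, 2]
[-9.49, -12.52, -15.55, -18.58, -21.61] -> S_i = -9.49 + -3.03*i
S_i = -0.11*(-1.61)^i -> [-0.11, 0.18, -0.29, 0.46, -0.74]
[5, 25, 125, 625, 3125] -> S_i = 5*5^i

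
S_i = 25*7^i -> [25, 175, 1225, 8575, 60025]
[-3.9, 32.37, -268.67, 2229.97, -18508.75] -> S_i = -3.90*(-8.30)^i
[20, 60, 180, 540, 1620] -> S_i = 20*3^i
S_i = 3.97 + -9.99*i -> [3.97, -6.02, -16.01, -26.0, -35.99]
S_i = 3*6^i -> [3, 18, 108, 648, 3888]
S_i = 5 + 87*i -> [5, 92, 179, 266, 353]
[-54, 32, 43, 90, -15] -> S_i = Random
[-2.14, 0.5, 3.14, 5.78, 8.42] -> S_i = -2.14 + 2.64*i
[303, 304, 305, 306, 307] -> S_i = 303 + 1*i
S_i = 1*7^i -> [1, 7, 49, 343, 2401]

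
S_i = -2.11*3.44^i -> [-2.11, -7.26, -24.97, -85.89, -295.47]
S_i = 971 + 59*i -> [971, 1030, 1089, 1148, 1207]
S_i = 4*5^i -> [4, 20, 100, 500, 2500]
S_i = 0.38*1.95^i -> [0.38, 0.74, 1.44, 2.82, 5.49]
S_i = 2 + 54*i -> [2, 56, 110, 164, 218]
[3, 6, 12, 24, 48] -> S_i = 3*2^i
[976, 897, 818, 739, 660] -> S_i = 976 + -79*i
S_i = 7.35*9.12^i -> [7.35, 67.03, 611.33, 5575.35, 50847.16]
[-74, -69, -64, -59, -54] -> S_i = -74 + 5*i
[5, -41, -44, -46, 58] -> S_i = Random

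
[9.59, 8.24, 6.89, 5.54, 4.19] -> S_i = 9.59 + -1.35*i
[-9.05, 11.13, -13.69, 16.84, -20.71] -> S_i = -9.05*(-1.23)^i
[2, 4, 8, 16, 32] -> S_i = 2*2^i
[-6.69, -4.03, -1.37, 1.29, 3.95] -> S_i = -6.69 + 2.66*i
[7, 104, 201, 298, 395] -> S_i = 7 + 97*i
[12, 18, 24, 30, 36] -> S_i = 12 + 6*i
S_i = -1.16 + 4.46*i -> [-1.16, 3.3, 7.76, 12.22, 16.68]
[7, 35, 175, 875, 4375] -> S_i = 7*5^i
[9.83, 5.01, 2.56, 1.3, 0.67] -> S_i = 9.83*0.51^i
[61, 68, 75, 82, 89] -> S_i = 61 + 7*i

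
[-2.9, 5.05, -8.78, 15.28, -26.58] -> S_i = -2.90*(-1.74)^i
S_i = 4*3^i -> [4, 12, 36, 108, 324]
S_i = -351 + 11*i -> [-351, -340, -329, -318, -307]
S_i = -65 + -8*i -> [-65, -73, -81, -89, -97]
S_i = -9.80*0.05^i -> [-9.8, -0.49, -0.02, -0.0, -0.0]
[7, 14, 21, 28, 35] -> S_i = 7 + 7*i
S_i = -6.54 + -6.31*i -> [-6.54, -12.85, -19.16, -25.47, -31.78]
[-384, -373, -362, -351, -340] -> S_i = -384 + 11*i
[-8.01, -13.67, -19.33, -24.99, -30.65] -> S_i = -8.01 + -5.66*i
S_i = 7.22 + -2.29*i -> [7.22, 4.93, 2.64, 0.35, -1.94]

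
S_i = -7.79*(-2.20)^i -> [-7.79, 17.14, -37.7, 82.95, -182.49]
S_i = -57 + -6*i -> [-57, -63, -69, -75, -81]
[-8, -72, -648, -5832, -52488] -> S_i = -8*9^i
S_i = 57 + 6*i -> [57, 63, 69, 75, 81]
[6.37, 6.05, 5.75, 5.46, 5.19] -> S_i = 6.37*0.95^i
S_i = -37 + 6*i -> [-37, -31, -25, -19, -13]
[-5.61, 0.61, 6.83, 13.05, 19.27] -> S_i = -5.61 + 6.22*i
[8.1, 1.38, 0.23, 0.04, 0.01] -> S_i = 8.10*0.17^i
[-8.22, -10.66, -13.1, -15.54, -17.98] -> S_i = -8.22 + -2.44*i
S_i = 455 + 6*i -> [455, 461, 467, 473, 479]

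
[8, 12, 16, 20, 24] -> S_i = 8 + 4*i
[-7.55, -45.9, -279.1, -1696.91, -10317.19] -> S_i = -7.55*6.08^i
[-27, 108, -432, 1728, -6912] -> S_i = -27*-4^i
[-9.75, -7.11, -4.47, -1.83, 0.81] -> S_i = -9.75 + 2.64*i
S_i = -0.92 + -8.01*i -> [-0.92, -8.93, -16.94, -24.95, -32.96]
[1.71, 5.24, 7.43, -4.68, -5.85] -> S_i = Random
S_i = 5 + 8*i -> [5, 13, 21, 29, 37]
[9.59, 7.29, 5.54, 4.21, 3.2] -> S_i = 9.59*0.76^i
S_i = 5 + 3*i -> [5, 8, 11, 14, 17]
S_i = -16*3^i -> [-16, -48, -144, -432, -1296]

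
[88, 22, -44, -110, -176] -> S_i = 88 + -66*i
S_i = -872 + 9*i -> [-872, -863, -854, -845, -836]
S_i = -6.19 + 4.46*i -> [-6.19, -1.73, 2.73, 7.19, 11.65]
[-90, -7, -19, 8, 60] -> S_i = Random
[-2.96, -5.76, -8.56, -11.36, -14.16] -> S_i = -2.96 + -2.80*i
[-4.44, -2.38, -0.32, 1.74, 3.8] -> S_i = -4.44 + 2.06*i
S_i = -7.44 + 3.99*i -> [-7.44, -3.45, 0.54, 4.53, 8.52]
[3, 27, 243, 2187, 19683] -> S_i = 3*9^i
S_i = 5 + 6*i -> [5, 11, 17, 23, 29]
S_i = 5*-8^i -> [5, -40, 320, -2560, 20480]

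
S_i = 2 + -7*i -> [2, -5, -12, -19, -26]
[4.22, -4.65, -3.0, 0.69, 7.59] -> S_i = Random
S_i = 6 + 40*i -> [6, 46, 86, 126, 166]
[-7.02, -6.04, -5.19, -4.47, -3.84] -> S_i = -7.02*0.86^i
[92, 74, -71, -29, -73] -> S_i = Random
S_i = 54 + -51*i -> [54, 3, -48, -99, -150]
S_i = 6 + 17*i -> [6, 23, 40, 57, 74]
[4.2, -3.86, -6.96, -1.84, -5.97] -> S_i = Random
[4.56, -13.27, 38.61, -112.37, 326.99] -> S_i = 4.56*(-2.91)^i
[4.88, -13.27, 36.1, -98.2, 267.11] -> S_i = 4.88*(-2.72)^i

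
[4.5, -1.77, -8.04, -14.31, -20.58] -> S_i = 4.50 + -6.27*i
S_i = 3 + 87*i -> [3, 90, 177, 264, 351]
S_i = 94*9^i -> [94, 846, 7614, 68526, 616734]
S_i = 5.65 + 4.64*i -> [5.65, 10.29, 14.93, 19.57, 24.21]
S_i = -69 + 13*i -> [-69, -56, -43, -30, -17]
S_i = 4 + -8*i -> [4, -4, -12, -20, -28]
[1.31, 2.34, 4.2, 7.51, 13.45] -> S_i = 1.31*1.79^i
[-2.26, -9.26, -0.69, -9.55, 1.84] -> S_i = Random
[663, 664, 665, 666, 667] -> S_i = 663 + 1*i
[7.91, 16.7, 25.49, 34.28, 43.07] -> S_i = 7.91 + 8.79*i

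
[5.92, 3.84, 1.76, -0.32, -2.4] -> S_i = 5.92 + -2.08*i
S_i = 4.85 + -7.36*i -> [4.85, -2.51, -9.87, -17.23, -24.59]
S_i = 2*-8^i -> [2, -16, 128, -1024, 8192]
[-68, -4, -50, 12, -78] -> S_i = Random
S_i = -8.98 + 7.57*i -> [-8.98, -1.41, 6.16, 13.73, 21.3]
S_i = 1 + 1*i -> [1, 2, 3, 4, 5]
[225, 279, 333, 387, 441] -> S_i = 225 + 54*i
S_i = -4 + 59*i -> [-4, 55, 114, 173, 232]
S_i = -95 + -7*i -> [-95, -102, -109, -116, -123]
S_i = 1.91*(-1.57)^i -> [1.91, -3.0, 4.71, -7.39, 11.6]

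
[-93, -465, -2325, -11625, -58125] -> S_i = -93*5^i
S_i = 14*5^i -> [14, 70, 350, 1750, 8750]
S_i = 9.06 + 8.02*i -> [9.06, 17.08, 25.1, 33.12, 41.14]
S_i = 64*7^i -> [64, 448, 3136, 21952, 153664]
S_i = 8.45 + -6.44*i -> [8.45, 2.01, -4.43, -10.87, -17.31]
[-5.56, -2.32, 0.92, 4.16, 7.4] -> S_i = -5.56 + 3.24*i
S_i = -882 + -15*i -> [-882, -897, -912, -927, -942]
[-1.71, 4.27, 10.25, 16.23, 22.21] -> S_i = -1.71 + 5.98*i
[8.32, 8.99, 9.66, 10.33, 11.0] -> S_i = 8.32 + 0.67*i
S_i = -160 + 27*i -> [-160, -133, -106, -79, -52]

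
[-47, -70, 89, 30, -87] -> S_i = Random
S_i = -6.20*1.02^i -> [-6.2, -6.32, -6.45, -6.58, -6.71]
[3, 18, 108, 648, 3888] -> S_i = 3*6^i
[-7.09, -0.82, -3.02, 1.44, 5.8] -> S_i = Random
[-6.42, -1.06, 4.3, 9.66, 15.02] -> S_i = -6.42 + 5.36*i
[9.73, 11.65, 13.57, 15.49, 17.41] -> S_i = 9.73 + 1.92*i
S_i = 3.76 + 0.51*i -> [3.76, 4.27, 4.78, 5.29, 5.8]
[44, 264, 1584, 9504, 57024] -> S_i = 44*6^i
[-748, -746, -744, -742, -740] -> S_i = -748 + 2*i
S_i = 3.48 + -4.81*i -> [3.48, -1.33, -6.14, -10.95, -15.76]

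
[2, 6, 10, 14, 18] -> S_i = 2 + 4*i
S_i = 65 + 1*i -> [65, 66, 67, 68, 69]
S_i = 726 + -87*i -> [726, 639, 552, 465, 378]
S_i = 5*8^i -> [5, 40, 320, 2560, 20480]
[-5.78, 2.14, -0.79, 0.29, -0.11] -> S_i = -5.78*(-0.37)^i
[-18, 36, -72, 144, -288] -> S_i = -18*-2^i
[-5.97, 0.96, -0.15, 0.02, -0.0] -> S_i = -5.97*(-0.16)^i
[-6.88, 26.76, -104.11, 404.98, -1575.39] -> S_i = -6.88*(-3.89)^i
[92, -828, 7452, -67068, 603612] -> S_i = 92*-9^i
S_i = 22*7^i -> [22, 154, 1078, 7546, 52822]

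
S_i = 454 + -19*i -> [454, 435, 416, 397, 378]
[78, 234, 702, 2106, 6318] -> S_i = 78*3^i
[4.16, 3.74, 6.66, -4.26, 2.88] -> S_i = Random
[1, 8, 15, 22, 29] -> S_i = 1 + 7*i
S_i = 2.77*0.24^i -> [2.77, 0.66, 0.16, 0.04, 0.01]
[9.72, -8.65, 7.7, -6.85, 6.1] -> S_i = 9.72*(-0.89)^i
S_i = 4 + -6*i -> [4, -2, -8, -14, -20]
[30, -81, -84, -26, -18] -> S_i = Random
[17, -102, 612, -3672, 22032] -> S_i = 17*-6^i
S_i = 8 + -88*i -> [8, -80, -168, -256, -344]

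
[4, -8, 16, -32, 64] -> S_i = 4*-2^i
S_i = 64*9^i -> [64, 576, 5184, 46656, 419904]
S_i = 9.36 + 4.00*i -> [9.36, 13.36, 17.36, 21.36, 25.36]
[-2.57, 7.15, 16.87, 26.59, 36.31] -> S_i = -2.57 + 9.72*i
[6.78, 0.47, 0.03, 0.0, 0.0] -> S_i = 6.78*0.07^i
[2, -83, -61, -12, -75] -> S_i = Random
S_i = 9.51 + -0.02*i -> [9.51, 9.49, 9.47, 9.45, 9.43]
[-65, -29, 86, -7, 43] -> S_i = Random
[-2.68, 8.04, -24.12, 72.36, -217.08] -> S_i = -2.68*(-3.00)^i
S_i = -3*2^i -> [-3, -6, -12, -24, -48]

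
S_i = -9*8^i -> [-9, -72, -576, -4608, -36864]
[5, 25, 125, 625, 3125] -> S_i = 5*5^i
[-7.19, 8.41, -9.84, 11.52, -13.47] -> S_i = -7.19*(-1.17)^i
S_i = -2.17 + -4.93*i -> [-2.17, -7.1, -12.03, -16.96, -21.89]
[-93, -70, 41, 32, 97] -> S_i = Random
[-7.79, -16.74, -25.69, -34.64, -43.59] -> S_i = -7.79 + -8.95*i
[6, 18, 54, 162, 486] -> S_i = 6*3^i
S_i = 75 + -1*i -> [75, 74, 73, 72, 71]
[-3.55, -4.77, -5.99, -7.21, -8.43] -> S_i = -3.55 + -1.22*i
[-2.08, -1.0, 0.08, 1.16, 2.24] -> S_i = -2.08 + 1.08*i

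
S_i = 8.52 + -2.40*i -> [8.52, 6.12, 3.72, 1.32, -1.08]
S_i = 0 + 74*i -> [0, 74, 148, 222, 296]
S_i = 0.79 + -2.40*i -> [0.79, -1.61, -4.01, -6.41, -8.81]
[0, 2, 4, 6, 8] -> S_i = 0 + 2*i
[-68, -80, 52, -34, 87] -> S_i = Random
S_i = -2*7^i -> [-2, -14, -98, -686, -4802]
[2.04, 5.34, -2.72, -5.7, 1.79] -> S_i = Random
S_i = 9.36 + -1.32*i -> [9.36, 8.04, 6.72, 5.4, 4.08]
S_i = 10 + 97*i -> [10, 107, 204, 301, 398]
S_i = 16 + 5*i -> [16, 21, 26, 31, 36]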